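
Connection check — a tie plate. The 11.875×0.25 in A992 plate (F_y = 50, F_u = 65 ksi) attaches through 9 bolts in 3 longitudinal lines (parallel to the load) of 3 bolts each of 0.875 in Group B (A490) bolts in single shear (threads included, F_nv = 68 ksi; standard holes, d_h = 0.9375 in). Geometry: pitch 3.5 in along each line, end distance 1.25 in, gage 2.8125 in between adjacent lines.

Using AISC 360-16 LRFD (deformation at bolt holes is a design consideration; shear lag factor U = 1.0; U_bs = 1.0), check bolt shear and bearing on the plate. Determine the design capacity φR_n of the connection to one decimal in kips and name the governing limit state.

187.8 kips (bearing governs)

Bolt shear: A_b = π(0.875)²/4 = 0.60132 in². φR_n = 0.75 × 68 × 0.60132 × 9 × 1 = 276.0 kips.
Bearing (0.25 in plate, F_u = 65 ksi): end bolts L_c = 1.25 − 0.9375/2 = 0.78125, R_n = min(1.2×0.78125×0.25×65, 2.4×0.875×0.25×65) = 15.234 kips/bolt; interior L_c = 3.5 − 0.9375 = 2.5625, R_n = 34.125 kips/bolt. φR_n = 0.75 × (3×15.234 + 6×34.125) = 187.8 kips.
Governing: min(276.0, 187.8) = 187.8 kips → bearing.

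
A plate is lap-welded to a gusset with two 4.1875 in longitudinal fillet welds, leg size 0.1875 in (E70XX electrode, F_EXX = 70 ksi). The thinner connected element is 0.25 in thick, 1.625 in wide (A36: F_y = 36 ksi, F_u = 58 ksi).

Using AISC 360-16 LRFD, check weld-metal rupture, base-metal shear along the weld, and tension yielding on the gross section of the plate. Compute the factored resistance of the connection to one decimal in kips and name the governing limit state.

Weld metal: throat = 0.707×0.1875 = 0.13256 in, L = 2×4.1875 = 8.375 in. φR_n = 0.75 × 0.6 × 70 × 0.13256 × 8.375 = 35.0 kips.
Base metal shear (0.25 in plate): yield φR_n = 1.0×0.6×36×0.25×8.375 = 45.2 kips; rupture φR_n = 0.75×0.6×58×0.25×8.375 = 54.6 kips; take 45.2 kips (yield).
Tension yield (gross): A_g = 1.625×0.25 = 0.40625 in². φR_n = 0.90 × 36 × 0.40625 = 13.2 kips.
Governing: min(35.0, 45.2, 13.2) = 13.2 kips → gross-section yield.

13.2 kips (gross-section yield governs)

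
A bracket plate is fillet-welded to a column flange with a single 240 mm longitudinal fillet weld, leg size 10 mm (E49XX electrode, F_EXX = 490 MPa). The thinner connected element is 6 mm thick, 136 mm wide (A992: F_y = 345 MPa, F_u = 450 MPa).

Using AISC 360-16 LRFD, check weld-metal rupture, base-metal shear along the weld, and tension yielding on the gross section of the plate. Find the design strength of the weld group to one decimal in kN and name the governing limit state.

253.4 kN (gross-section yield governs)

Weld metal: throat = 0.707×10 = 7.07 mm, L = 240 mm. φR_n = 0.75 × 0.6 × 490 × 7.07 × 240 = 374.1 kN.
Base metal shear (6 mm plate): yield φR_n = 1.0×0.6×345×6×240 = 298.1 kN; rupture φR_n = 0.75×0.6×450×6×240 = 291.6 kN; take 291.6 kN (rupture).
Tension yield (gross): A_g = 136×6 = 816 mm². φR_n = 0.90 × 345 × 816 = 253.4 kN.
Governing: min(374.1, 291.6, 253.4) = 253.4 kN → gross-section yield.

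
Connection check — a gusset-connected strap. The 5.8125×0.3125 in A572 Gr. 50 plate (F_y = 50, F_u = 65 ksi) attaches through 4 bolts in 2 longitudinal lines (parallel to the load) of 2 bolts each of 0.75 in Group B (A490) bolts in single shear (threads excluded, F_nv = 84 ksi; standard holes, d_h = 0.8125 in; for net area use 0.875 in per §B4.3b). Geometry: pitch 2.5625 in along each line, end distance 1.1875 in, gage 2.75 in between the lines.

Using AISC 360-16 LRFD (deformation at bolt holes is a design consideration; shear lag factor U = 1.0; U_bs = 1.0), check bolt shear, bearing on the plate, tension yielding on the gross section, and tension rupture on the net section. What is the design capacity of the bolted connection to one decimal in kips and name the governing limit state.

Bolt shear: A_b = π(0.75)²/4 = 0.44179 in². φR_n = 0.75 × 84 × 0.44179 × 4 × 1 = 111.3 kips.
Bearing (0.3125 in plate, F_u = 65 ksi): end bolts L_c = 1.1875 − 0.8125/2 = 0.78125, R_n = min(1.2×0.78125×0.3125×65, 2.4×0.75×0.3125×65) = 19.043 kips/bolt; interior L_c = 2.5625 − 0.8125 = 1.75, R_n = 36.563 kips/bolt. φR_n = 0.75 × (2×19.043 + 2×36.563) = 83.4 kips.
Tension yield (gross): A_g = 5.8125×0.3125 = 1.8164 in². φR_n = 0.90 × 50 × 1.8164 = 81.7 kips.
Tension rupture (net): A_n = (5.8125 − 2×0.875)×0.3125 = 1.2695 in² (U = 1.0, A_e = A_n). φR_n = 0.75 × 65 × 1.2695 = 61.9 kips.
Governing: min(111.3, 83.4, 81.7, 61.9) = 61.9 kips → net-section rupture.

61.9 kips (net-section rupture governs)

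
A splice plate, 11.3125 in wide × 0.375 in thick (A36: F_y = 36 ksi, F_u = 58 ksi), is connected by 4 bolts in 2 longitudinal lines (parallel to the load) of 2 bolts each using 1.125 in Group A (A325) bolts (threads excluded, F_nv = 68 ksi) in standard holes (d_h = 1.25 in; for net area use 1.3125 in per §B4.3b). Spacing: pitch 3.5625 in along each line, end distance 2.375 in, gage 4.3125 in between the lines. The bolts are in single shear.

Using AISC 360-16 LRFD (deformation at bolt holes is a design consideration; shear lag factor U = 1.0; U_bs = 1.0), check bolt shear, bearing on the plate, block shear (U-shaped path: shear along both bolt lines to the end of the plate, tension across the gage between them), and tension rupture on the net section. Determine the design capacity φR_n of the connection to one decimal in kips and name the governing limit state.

121.1 kips (block shear governs)

Bolt shear: A_b = π(1.125)²/4 = 0.99402 in². φR_n = 0.75 × 68 × 0.99402 × 4 × 1 = 202.8 kips.
Bearing (0.375 in plate, F_u = 58 ksi): end bolts L_c = 2.375 − 1.25/2 = 1.75, R_n = min(1.2×1.75×0.375×58, 2.4×1.125×0.375×58) = 45.675 kips/bolt; interior L_c = 3.5625 − 1.25 = 2.3125, R_n = 58.725 kips/bolt. φR_n = 0.75 × (2×45.675 + 2×58.725) = 156.6 kips.
Block shear: shear path 2×[2.375+1×3.5625] = 2×5.9375 in, A_gv = 4.4531, A_nv = 2×(5.9375 − 1.5×1.3125)×0.375 = 2.9766 in²; tension across gage: (4.3125 − 1×1.3125)×0.375 = 1.125 in². R_n = min(0.6×58×2.9766, 0.6×36×4.4531) + 1.0×58×1.125 = min(103.59, 96.187) + 65.25 = 161.44 kips. φR_n = 0.75 × 161.44 = 121.1 kips.
Tension rupture (net): A_n = (11.3125 − 2×1.3125)×0.375 = 3.2578 in² (U = 1.0, A_e = A_n). φR_n = 0.75 × 58 × 3.2578 = 141.7 kips.
Governing: min(202.8, 156.6, 121.1, 141.7) = 121.1 kips → block shear.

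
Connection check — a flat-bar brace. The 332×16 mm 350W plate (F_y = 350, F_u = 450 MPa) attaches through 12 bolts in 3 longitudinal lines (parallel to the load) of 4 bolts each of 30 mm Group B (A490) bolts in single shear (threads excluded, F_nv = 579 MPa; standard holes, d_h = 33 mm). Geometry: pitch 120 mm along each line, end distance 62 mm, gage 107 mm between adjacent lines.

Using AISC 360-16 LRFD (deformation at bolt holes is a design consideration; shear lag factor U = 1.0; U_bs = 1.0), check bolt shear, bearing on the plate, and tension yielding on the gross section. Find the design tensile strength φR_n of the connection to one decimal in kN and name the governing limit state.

1673.3 kN (gross-section yield governs)

Bolt shear: A_b = π(30)²/4 = 706.86 mm². φR_n = 0.75 × 579 × 706.86 × 12 × 1 = 3683.4 kN.
Bearing (16 mm plate, F_u = 450 MPa): end bolts L_c = 62 − 33/2 = 45.5, R_n = min(1.2×45.5×16×450, 2.4×30×16×450) = 393.12 kN/bolt; interior L_c = 120 − 33 = 87, R_n = 518.4 kN/bolt. φR_n = 0.75 × (3×393.12 + 9×518.4) = 4383.7 kN.
Tension yield (gross): A_g = 332×16 = 5312 mm². φR_n = 0.90 × 350 × 5312 = 1673.3 kN.
Governing: min(3683.4, 4383.7, 1673.3) = 1673.3 kN → gross-section yield.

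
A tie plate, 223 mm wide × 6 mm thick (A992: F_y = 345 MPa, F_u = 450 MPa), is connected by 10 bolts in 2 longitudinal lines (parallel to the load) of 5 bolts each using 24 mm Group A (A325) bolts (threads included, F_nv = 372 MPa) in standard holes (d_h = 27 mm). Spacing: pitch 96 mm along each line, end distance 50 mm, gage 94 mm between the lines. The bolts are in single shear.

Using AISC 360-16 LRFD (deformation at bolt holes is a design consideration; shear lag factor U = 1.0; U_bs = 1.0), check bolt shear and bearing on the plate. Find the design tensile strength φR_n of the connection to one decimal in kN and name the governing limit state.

Bolt shear: A_b = π(24)²/4 = 452.39 mm². φR_n = 0.75 × 372 × 452.39 × 10 × 1 = 1262.2 kN.
Bearing (6 mm plate, F_u = 450 MPa): end bolts L_c = 50 − 27/2 = 36.5, R_n = min(1.2×36.5×6×450, 2.4×24×6×450) = 118.26 kN/bolt; interior L_c = 96 − 27 = 69, R_n = 155.52 kN/bolt. φR_n = 0.75 × (2×118.26 + 8×155.52) = 1110.5 kN.
Governing: min(1262.2, 1110.5) = 1110.5 kN → bearing.

1110.5 kN (bearing governs)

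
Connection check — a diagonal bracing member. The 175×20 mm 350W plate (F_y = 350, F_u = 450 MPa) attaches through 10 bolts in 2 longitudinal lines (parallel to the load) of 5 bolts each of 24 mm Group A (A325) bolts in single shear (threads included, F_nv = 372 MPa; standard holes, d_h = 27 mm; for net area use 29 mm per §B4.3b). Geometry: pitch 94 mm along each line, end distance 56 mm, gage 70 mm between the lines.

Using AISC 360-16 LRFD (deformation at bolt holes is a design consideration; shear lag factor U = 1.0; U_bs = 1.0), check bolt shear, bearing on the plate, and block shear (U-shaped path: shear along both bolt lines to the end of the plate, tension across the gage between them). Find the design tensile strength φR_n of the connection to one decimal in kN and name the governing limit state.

1262.2 kN (bolt shear governs)

Bolt shear: A_b = π(24)²/4 = 452.39 mm². φR_n = 0.75 × 372 × 452.39 × 10 × 1 = 1262.2 kN.
Bearing (20 mm plate, F_u = 450 MPa): end bolts L_c = 56 − 27/2 = 42.5, R_n = min(1.2×42.5×20×450, 2.4×24×20×450) = 459 kN/bolt; interior L_c = 94 − 27 = 67, R_n = 518.4 kN/bolt. φR_n = 0.75 × (2×459 + 8×518.4) = 3798.9 kN.
Block shear: shear path 2×[56+4×94] = 2×432 mm, A_gv = 17280, A_nv = 2×(432 − 4.5×29)×20 = 12060 mm²; tension across gage: (70 − 1×29)×20 = 820 mm². R_n = min(0.6×450×12060, 0.6×350×17280) + 1.0×450×820 = min(3256.2, 3628.8) + 369 = 3625.2 kN. φR_n = 0.75 × 3625.2 = 2718.9 kN.
Governing: min(1262.2, 3798.9, 2718.9) = 1262.2 kN → bolt shear.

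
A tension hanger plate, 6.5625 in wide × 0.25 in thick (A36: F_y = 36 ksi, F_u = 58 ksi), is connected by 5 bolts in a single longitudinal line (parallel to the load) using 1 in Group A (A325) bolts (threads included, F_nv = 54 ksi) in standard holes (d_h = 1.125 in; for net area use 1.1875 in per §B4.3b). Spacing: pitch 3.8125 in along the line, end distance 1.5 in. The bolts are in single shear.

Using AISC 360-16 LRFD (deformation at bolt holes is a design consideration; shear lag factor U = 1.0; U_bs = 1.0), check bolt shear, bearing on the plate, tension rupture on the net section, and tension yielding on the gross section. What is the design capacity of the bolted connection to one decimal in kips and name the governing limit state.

53.2 kips (gross-section yield governs)

Bolt shear: A_b = π(1)²/4 = 0.7854 in². φR_n = 0.75 × 54 × 0.7854 × 5 × 1 = 159.0 kips.
Bearing (0.25 in plate, F_u = 58 ksi): end bolts L_c = 1.5 − 1.125/2 = 0.9375, R_n = min(1.2×0.9375×0.25×58, 2.4×1×0.25×58) = 16.313 kips/bolt; interior L_c = 3.8125 − 1.125 = 2.6875, R_n = 34.8 kips/bolt. φR_n = 0.75 × (1×16.313 + 4×34.8) = 116.6 kips.
Tension rupture (net): A_n = (6.5625 − 1×1.1875)×0.25 = 1.3438 in² (U = 1.0, A_e = A_n). φR_n = 0.75 × 58 × 1.3438 = 58.5 kips.
Tension yield (gross): A_g = 6.5625×0.25 = 1.6406 in². φR_n = 0.90 × 36 × 1.6406 = 53.2 kips.
Governing: min(159.0, 116.6, 58.5, 53.2) = 53.2 kips → gross-section yield.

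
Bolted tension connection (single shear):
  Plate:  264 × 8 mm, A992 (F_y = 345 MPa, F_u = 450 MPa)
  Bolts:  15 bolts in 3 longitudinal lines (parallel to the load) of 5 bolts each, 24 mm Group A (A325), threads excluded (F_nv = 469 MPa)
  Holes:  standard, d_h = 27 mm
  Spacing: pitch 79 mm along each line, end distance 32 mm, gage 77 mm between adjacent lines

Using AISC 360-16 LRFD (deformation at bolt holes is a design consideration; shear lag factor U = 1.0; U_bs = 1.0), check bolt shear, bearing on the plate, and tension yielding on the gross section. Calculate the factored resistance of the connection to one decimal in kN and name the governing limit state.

655.8 kN (gross-section yield governs)

Bolt shear: A_b = π(24)²/4 = 452.39 mm². φR_n = 0.75 × 469 × 452.39 × 15 × 1 = 2386.9 kN.
Bearing (8 mm plate, F_u = 450 MPa): end bolts L_c = 32 − 27/2 = 18.5, R_n = min(1.2×18.5×8×450, 2.4×24×8×450) = 79.92 kN/bolt; interior L_c = 79 − 27 = 52, R_n = 207.36 kN/bolt. φR_n = 0.75 × (3×79.92 + 12×207.36) = 2046.1 kN.
Tension yield (gross): A_g = 264×8 = 2112 mm². φR_n = 0.90 × 345 × 2112 = 655.8 kN.
Governing: min(2386.9, 2046.1, 655.8) = 655.8 kN → gross-section yield.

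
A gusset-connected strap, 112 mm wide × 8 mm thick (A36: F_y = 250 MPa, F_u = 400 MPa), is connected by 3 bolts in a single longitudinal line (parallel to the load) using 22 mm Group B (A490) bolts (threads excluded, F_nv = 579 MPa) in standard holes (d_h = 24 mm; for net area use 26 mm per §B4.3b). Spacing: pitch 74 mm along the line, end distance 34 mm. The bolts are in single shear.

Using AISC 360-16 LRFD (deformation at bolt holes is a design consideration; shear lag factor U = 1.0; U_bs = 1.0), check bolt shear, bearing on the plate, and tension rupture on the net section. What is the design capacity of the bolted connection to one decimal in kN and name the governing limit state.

206.4 kN (net-section rupture governs)

Bolt shear: A_b = π(22)²/4 = 380.13 mm². φR_n = 0.75 × 579 × 380.13 × 3 × 1 = 495.2 kN.
Bearing (8 mm plate, F_u = 400 MPa): end bolts L_c = 34 − 24/2 = 22, R_n = min(1.2×22×8×400, 2.4×22×8×400) = 84.48 kN/bolt; interior L_c = 74 − 24 = 50, R_n = 168.96 kN/bolt. φR_n = 0.75 × (1×84.48 + 2×168.96) = 316.8 kN.
Tension rupture (net): A_n = (112 − 1×26)×8 = 688 mm² (U = 1.0, A_e = A_n). φR_n = 0.75 × 400 × 688 = 206.4 kN.
Governing: min(495.2, 316.8, 206.4) = 206.4 kN → net-section rupture.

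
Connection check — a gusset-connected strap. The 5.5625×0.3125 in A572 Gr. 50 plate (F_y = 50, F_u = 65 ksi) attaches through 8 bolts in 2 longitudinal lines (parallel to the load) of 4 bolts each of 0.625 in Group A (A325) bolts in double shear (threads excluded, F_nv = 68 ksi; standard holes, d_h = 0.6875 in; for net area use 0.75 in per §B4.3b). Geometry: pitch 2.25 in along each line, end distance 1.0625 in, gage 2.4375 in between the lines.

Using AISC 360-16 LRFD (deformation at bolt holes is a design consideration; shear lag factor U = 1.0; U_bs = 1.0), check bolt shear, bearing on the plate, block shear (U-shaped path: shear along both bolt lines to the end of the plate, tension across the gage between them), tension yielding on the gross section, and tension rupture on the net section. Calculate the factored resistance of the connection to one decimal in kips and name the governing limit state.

Bolt shear: A_b = π(0.625)²/4 = 0.3068 in². φR_n = 0.75 × 68 × 0.3068 × 8 × 2 = 250.3 kips.
Bearing (0.3125 in plate, F_u = 65 ksi): end bolts L_c = 1.0625 − 0.6875/2 = 0.71875, R_n = min(1.2×0.71875×0.3125×65, 2.4×0.625×0.3125×65) = 17.52 kips/bolt; interior L_c = 2.25 − 0.6875 = 1.5625, R_n = 30.469 kips/bolt. φR_n = 0.75 × (2×17.52 + 6×30.469) = 163.4 kips.
Block shear: shear path 2×[1.0625+3×2.25] = 2×7.8125 in, A_gv = 4.8828, A_nv = 2×(7.8125 − 3.5×0.75)×0.3125 = 3.2422 in²; tension across gage: (2.4375 − 1×0.75)×0.3125 = 0.52734 in². R_n = min(0.6×65×3.2422, 0.6×50×4.8828) + 1.0×65×0.52734 = min(126.45, 146.48) + 34.277 = 160.73 kips. φR_n = 0.75 × 160.73 = 120.5 kips.
Tension yield (gross): A_g = 5.5625×0.3125 = 1.7383 in². φR_n = 0.90 × 50 × 1.7383 = 78.2 kips.
Tension rupture (net): A_n = (5.5625 − 2×0.75)×0.3125 = 1.2695 in² (U = 1.0, A_e = A_n). φR_n = 0.75 × 65 × 1.2695 = 61.9 kips.
Governing: min(250.3, 163.4, 120.5, 78.2, 61.9) = 61.9 kips → net-section rupture.

61.9 kips (net-section rupture governs)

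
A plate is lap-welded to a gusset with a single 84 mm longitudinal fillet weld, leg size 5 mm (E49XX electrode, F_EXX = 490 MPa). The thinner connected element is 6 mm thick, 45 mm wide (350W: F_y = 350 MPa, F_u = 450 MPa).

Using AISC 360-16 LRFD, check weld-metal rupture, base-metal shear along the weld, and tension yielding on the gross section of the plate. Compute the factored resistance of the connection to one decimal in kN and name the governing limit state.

65.5 kN (weld metal governs)

Weld metal: throat = 0.707×5 = 3.535 mm, L = 84 mm. φR_n = 0.75 × 0.6 × 490 × 3.535 × 84 = 65.5 kN.
Base metal shear (6 mm plate): yield φR_n = 1.0×0.6×350×6×84 = 105.8 kN; rupture φR_n = 0.75×0.6×450×6×84 = 102.1 kN; take 102.1 kN (rupture).
Tension yield (gross): A_g = 45×6 = 270 mm². φR_n = 0.90 × 350 × 270 = 85.1 kN.
Governing: min(65.5, 102.1, 85.1) = 65.5 kN → weld metal.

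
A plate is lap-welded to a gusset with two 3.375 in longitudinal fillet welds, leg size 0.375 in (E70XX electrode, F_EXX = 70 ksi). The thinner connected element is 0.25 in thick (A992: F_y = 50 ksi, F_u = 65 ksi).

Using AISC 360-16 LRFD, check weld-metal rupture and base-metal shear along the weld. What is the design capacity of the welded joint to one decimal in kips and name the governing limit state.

49.4 kips (base-metal shear governs)

Weld metal: throat = 0.707×0.375 = 0.26513 in, L = 2×3.375 = 6.75 in. φR_n = 0.75 × 0.6 × 70 × 0.26513 × 6.75 = 56.4 kips.
Base metal shear (0.25 in plate): yield φR_n = 1.0×0.6×50×0.25×6.75 = 50.6 kips; rupture φR_n = 0.75×0.6×65×0.25×6.75 = 49.4 kips; take 49.4 kips (rupture).
Governing: min(56.4, 49.4) = 49.4 kips → base-metal shear.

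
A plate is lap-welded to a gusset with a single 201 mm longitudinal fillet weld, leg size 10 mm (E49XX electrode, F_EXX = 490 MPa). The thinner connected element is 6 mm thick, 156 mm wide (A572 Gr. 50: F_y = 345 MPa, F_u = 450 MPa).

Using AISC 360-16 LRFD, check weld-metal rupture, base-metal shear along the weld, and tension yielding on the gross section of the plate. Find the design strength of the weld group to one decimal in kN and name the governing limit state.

244.2 kN (base-metal shear governs)

Weld metal: throat = 0.707×10 = 7.07 mm, L = 201 mm. φR_n = 0.75 × 0.6 × 490 × 7.07 × 201 = 313.3 kN.
Base metal shear (6 mm plate): yield φR_n = 1.0×0.6×345×6×201 = 249.6 kN; rupture φR_n = 0.75×0.6×450×6×201 = 244.2 kN; take 244.2 kN (rupture).
Tension yield (gross): A_g = 156×6 = 936 mm². φR_n = 0.90 × 345 × 936 = 290.6 kN.
Governing: min(313.3, 244.2, 290.6) = 244.2 kN → base-metal shear.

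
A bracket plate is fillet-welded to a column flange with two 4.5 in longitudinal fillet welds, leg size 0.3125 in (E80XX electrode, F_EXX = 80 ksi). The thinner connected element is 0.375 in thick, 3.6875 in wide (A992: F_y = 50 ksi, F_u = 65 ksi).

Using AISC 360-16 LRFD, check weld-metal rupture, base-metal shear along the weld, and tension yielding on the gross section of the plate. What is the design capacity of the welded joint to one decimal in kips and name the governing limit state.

62.2 kips (gross-section yield governs)

Weld metal: throat = 0.707×0.3125 = 0.22094 in, L = 2×4.5 = 9 in. φR_n = 0.75 × 0.6 × 80 × 0.22094 × 9 = 71.6 kips.
Base metal shear (0.375 in plate): yield φR_n = 1.0×0.6×50×0.375×9 = 101.3 kips; rupture φR_n = 0.75×0.6×65×0.375×9 = 98.7 kips; take 98.7 kips (rupture).
Tension yield (gross): A_g = 3.6875×0.375 = 1.3828 in². φR_n = 0.90 × 50 × 1.3828 = 62.2 kips.
Governing: min(71.6, 98.7, 62.2) = 62.2 kips → gross-section yield.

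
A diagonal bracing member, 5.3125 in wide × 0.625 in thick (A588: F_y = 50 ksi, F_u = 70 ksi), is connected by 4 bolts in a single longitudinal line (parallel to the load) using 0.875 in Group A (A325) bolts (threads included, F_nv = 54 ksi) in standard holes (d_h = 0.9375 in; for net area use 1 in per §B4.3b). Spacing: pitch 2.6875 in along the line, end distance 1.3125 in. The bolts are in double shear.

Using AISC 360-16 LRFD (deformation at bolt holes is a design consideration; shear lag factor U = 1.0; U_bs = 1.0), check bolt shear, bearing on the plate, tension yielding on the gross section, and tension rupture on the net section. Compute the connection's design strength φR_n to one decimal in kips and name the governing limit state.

141.5 kips (net-section rupture governs)

Bolt shear: A_b = π(0.875)²/4 = 0.60132 in². φR_n = 0.75 × 54 × 0.60132 × 4 × 2 = 194.8 kips.
Bearing (0.625 in plate, F_u = 70 ksi): end bolts L_c = 1.3125 − 0.9375/2 = 0.84375, R_n = min(1.2×0.84375×0.625×70, 2.4×0.875×0.625×70) = 44.297 kips/bolt; interior L_c = 2.6875 − 0.9375 = 1.75, R_n = 91.875 kips/bolt. φR_n = 0.75 × (1×44.297 + 3×91.875) = 239.9 kips.
Tension yield (gross): A_g = 5.3125×0.625 = 3.3203 in². φR_n = 0.90 × 50 × 3.3203 = 149.4 kips.
Tension rupture (net): A_n = (5.3125 − 1×1)×0.625 = 2.6953 in² (U = 1.0, A_e = A_n). φR_n = 0.75 × 70 × 2.6953 = 141.5 kips.
Governing: min(194.8, 239.9, 149.4, 141.5) = 141.5 kips → net-section rupture.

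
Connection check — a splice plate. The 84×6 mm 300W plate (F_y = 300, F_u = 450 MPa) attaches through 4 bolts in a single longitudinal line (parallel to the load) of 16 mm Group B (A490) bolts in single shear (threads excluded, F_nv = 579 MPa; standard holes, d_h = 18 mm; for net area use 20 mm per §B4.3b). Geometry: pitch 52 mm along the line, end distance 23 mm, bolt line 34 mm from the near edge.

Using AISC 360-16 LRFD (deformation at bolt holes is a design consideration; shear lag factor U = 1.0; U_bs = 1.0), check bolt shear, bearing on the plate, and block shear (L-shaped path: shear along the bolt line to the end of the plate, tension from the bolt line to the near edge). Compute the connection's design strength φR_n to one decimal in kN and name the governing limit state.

Bolt shear: A_b = π(16)²/4 = 201.06 mm². φR_n = 0.75 × 579 × 201.06 × 4 × 1 = 349.2 kN.
Bearing (6 mm plate, F_u = 450 MPa): end bolts L_c = 23 − 18/2 = 14, R_n = min(1.2×14×6×450, 2.4×16×6×450) = 45.36 kN/bolt; interior L_c = 52 − 18 = 34, R_n = 103.68 kN/bolt. φR_n = 0.75 × (1×45.36 + 3×103.68) = 267.3 kN.
Block shear: shear path 1×[23+3×52] = 1×179 mm, A_gv = 1074, A_nv = 1×(179 − 3.5×20)×6 = 654 mm²; tension to near edge: (34 − 0.5×20)×6 = 144 mm². R_n = min(0.6×450×654, 0.6×300×1074) + 1.0×450×144 = min(176.58, 193.32) + 64.8 = 241.38 kN. φR_n = 0.75 × 241.38 = 181.0 kN.
Governing: min(349.2, 267.3, 181.0) = 181.0 kN → block shear.

181.0 kN (block shear governs)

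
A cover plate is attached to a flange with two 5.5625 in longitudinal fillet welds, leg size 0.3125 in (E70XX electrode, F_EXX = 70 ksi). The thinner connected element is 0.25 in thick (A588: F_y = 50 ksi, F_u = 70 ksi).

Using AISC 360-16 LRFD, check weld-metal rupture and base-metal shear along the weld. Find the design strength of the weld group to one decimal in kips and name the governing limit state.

77.4 kips (weld metal governs)

Weld metal: throat = 0.707×0.3125 = 0.22094 in, L = 2×5.5625 = 11.125 in. φR_n = 0.75 × 0.6 × 70 × 0.22094 × 11.125 = 77.4 kips.
Base metal shear (0.25 in plate): yield φR_n = 1.0×0.6×50×0.25×11.125 = 83.4 kips; rupture φR_n = 0.75×0.6×70×0.25×11.125 = 87.6 kips; take 83.4 kips (yield).
Governing: min(77.4, 83.4) = 77.4 kips → weld metal.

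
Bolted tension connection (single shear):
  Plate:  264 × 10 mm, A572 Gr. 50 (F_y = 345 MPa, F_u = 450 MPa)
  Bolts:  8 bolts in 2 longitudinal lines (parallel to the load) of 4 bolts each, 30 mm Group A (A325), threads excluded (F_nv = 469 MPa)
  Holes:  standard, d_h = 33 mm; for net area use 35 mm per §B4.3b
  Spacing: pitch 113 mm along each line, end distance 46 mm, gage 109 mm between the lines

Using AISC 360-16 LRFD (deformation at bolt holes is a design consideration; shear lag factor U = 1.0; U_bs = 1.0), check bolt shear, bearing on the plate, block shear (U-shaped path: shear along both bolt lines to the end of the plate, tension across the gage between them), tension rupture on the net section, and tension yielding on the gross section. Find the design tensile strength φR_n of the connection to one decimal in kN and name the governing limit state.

Bolt shear: A_b = π(30)²/4 = 706.86 mm². φR_n = 0.75 × 469 × 706.86 × 8 × 1 = 1989.1 kN.
Bearing (10 mm plate, F_u = 450 MPa): end bolts L_c = 46 − 33/2 = 29.5, R_n = min(1.2×29.5×10×450, 2.4×30×10×450) = 159.3 kN/bolt; interior L_c = 113 − 33 = 80, R_n = 324 kN/bolt. φR_n = 0.75 × (2×159.3 + 6×324) = 1697.0 kN.
Block shear: shear path 2×[46+3×113] = 2×385 mm, A_gv = 7700, A_nv = 2×(385 − 3.5×35)×10 = 5250 mm²; tension across gage: (109 − 1×35)×10 = 740 mm². R_n = min(0.6×450×5250, 0.6×345×7700) + 1.0×450×740 = min(1417.5, 1593.9) + 333 = 1750.5 kN. φR_n = 0.75 × 1750.5 = 1312.9 kN.
Tension rupture (net): A_n = (264 − 2×35)×10 = 1940 mm² (U = 1.0, A_e = A_n). φR_n = 0.75 × 450 × 1940 = 654.8 kN.
Tension yield (gross): A_g = 264×10 = 2640 mm². φR_n = 0.90 × 345 × 2640 = 819.7 kN.
Governing: min(1989.1, 1697.0, 1312.9, 654.8, 819.7) = 654.8 kN → net-section rupture.

654.8 kN (net-section rupture governs)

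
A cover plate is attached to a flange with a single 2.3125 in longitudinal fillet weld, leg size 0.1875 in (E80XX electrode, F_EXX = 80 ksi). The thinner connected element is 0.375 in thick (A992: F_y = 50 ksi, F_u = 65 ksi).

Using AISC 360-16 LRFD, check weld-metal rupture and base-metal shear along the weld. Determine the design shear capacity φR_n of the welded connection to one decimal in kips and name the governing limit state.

Weld metal: throat = 0.707×0.1875 = 0.13256 in, L = 2.3125 in. φR_n = 0.75 × 0.6 × 80 × 0.13256 × 2.3125 = 11.0 kips.
Base metal shear (0.375 in plate): yield φR_n = 1.0×0.6×50×0.375×2.3125 = 26.0 kips; rupture φR_n = 0.75×0.6×65×0.375×2.3125 = 25.4 kips; take 25.4 kips (rupture).
Governing: min(11.0, 25.4) = 11.0 kips → weld metal.

11.0 kips (weld metal governs)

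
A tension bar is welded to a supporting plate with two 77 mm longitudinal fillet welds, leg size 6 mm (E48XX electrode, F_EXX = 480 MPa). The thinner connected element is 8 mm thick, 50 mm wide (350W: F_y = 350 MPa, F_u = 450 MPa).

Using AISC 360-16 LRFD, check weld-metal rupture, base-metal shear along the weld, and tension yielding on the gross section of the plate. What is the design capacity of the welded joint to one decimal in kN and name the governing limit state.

Weld metal: throat = 0.707×6 = 4.242 mm, L = 2×77 = 154 mm. φR_n = 0.75 × 0.6 × 480 × 4.242 × 154 = 141.1 kN.
Base metal shear (8 mm plate): yield φR_n = 1.0×0.6×350×8×154 = 258.7 kN; rupture φR_n = 0.75×0.6×450×8×154 = 249.5 kN; take 249.5 kN (rupture).
Tension yield (gross): A_g = 50×8 = 400 mm². φR_n = 0.90 × 350 × 400 = 126.0 kN.
Governing: min(141.1, 249.5, 126.0) = 126.0 kN → gross-section yield.

126.0 kN (gross-section yield governs)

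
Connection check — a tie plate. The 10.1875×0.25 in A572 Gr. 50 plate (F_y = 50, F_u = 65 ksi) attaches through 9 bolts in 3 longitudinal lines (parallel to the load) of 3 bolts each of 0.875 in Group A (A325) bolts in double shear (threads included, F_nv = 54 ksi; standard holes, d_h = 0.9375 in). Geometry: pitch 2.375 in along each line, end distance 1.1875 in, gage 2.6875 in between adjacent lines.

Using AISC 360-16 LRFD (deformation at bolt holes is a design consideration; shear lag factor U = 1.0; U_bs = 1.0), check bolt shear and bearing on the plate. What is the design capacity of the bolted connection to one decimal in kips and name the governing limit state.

Bolt shear: A_b = π(0.875)²/4 = 0.60132 in². φR_n = 0.75 × 54 × 0.60132 × 9 × 2 = 438.4 kips.
Bearing (0.25 in plate, F_u = 65 ksi): end bolts L_c = 1.1875 − 0.9375/2 = 0.71875, R_n = min(1.2×0.71875×0.25×65, 2.4×0.875×0.25×65) = 14.016 kips/bolt; interior L_c = 2.375 − 0.9375 = 1.4375, R_n = 28.031 kips/bolt. φR_n = 0.75 × (3×14.016 + 6×28.031) = 157.7 kips.
Governing: min(438.4, 157.7) = 157.7 kips → bearing.

157.7 kips (bearing governs)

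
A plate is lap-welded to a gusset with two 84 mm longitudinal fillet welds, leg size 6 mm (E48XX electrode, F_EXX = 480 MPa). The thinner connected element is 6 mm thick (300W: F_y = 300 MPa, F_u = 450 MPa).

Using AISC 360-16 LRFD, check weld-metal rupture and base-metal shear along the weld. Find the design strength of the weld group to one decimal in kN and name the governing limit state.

153.9 kN (weld metal governs)

Weld metal: throat = 0.707×6 = 4.242 mm, L = 2×84 = 168 mm. φR_n = 0.75 × 0.6 × 480 × 4.242 × 168 = 153.9 kN.
Base metal shear (6 mm plate): yield φR_n = 1.0×0.6×300×6×168 = 181.4 kN; rupture φR_n = 0.75×0.6×450×6×168 = 204.1 kN; take 181.4 kN (yield).
Governing: min(153.9, 181.4) = 153.9 kN → weld metal.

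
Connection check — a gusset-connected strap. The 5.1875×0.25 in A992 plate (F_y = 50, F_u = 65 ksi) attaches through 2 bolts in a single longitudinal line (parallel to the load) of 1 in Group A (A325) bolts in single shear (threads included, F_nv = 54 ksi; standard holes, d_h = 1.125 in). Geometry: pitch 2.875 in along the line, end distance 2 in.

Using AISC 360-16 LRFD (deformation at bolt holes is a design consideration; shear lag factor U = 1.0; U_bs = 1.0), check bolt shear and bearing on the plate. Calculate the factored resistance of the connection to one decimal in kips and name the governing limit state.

Bolt shear: A_b = π(1)²/4 = 0.7854 in². φR_n = 0.75 × 54 × 0.7854 × 2 × 1 = 63.6 kips.
Bearing (0.25 in plate, F_u = 65 ksi): end bolts L_c = 2 − 1.125/2 = 1.4375, R_n = min(1.2×1.4375×0.25×65, 2.4×1×0.25×65) = 28.031 kips/bolt; interior L_c = 2.875 − 1.125 = 1.75, R_n = 34.125 kips/bolt. φR_n = 0.75 × (1×28.031 + 1×34.125) = 46.6 kips.
Governing: min(63.6, 46.6) = 46.6 kips → bearing.

46.6 kips (bearing governs)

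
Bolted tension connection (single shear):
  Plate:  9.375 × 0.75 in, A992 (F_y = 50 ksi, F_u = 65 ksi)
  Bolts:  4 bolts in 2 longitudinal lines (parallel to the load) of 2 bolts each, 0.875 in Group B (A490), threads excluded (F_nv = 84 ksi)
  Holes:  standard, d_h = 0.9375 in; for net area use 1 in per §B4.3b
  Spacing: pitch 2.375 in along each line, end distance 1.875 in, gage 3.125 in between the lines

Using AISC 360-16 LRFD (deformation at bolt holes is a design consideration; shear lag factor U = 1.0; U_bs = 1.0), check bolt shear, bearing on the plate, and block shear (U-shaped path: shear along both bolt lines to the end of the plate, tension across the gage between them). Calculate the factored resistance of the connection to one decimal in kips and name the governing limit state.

Bolt shear: A_b = π(0.875)²/4 = 0.60132 in². φR_n = 0.75 × 84 × 0.60132 × 4 × 1 = 151.5 kips.
Bearing (0.75 in plate, F_u = 65 ksi): end bolts L_c = 1.875 − 0.9375/2 = 1.40625, R_n = min(1.2×1.40625×0.75×65, 2.4×0.875×0.75×65) = 82.266 kips/bolt; interior L_c = 2.375 − 0.9375 = 1.4375, R_n = 84.094 kips/bolt. φR_n = 0.75 × (2×82.266 + 2×84.094) = 249.5 kips.
Block shear: shear path 2×[1.875+1×2.375] = 2×4.25 in, A_gv = 6.375, A_nv = 2×(4.25 − 1.5×1)×0.75 = 4.125 in²; tension across gage: (3.125 − 1×1)×0.75 = 1.5938 in². R_n = min(0.6×65×4.125, 0.6×50×6.375) + 1.0×65×1.5938 = min(160.88, 191.25) + 103.6 = 264.48 kips. φR_n = 0.75 × 264.48 = 198.4 kips.
Governing: min(151.5, 249.5, 198.4) = 151.5 kips → bolt shear.

151.5 kips (bolt shear governs)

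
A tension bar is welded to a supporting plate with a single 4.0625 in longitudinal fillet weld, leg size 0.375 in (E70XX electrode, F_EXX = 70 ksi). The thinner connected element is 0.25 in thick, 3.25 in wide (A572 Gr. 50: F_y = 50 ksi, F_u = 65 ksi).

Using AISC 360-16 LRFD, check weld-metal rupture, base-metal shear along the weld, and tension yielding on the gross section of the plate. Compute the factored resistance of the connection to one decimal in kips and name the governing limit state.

Weld metal: throat = 0.707×0.375 = 0.26513 in, L = 4.0625 in. φR_n = 0.75 × 0.6 × 70 × 0.26513 × 4.0625 = 33.9 kips.
Base metal shear (0.25 in plate): yield φR_n = 1.0×0.6×50×0.25×4.0625 = 30.5 kips; rupture φR_n = 0.75×0.6×65×0.25×4.0625 = 29.7 kips; take 29.7 kips (rupture).
Tension yield (gross): A_g = 3.25×0.25 = 0.8125 in². φR_n = 0.90 × 50 × 0.8125 = 36.6 kips.
Governing: min(33.9, 29.7, 36.6) = 29.7 kips → base-metal shear.

29.7 kips (base-metal shear governs)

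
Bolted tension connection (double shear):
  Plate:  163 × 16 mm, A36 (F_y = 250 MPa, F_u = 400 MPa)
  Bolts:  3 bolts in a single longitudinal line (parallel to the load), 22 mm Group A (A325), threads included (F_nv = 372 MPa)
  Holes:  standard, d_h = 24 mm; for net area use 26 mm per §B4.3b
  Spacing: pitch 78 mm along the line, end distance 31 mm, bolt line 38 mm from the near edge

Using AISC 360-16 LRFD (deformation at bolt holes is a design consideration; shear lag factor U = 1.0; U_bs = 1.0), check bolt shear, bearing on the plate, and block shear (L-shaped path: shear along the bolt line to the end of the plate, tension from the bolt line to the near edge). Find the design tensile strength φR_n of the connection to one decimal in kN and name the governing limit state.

456.6 kN (block shear governs)

Bolt shear: A_b = π(22)²/4 = 380.13 mm². φR_n = 0.75 × 372 × 380.13 × 3 × 2 = 636.3 kN.
Bearing (16 mm plate, F_u = 400 MPa): end bolts L_c = 31 − 24/2 = 19, R_n = min(1.2×19×16×400, 2.4×22×16×400) = 145.92 kN/bolt; interior L_c = 78 − 24 = 54, R_n = 337.92 kN/bolt. φR_n = 0.75 × (1×145.92 + 2×337.92) = 616.3 kN.
Block shear: shear path 1×[31+2×78] = 1×187 mm, A_gv = 2992, A_nv = 1×(187 − 2.5×26)×16 = 1952 mm²; tension to near edge: (38 − 0.5×26)×16 = 400 mm². R_n = min(0.6×400×1952, 0.6×250×2992) + 1.0×400×400 = min(468.48, 448.8) + 160 = 608.8 kN. φR_n = 0.75 × 608.8 = 456.6 kN.
Governing: min(636.3, 616.3, 456.6) = 456.6 kN → block shear.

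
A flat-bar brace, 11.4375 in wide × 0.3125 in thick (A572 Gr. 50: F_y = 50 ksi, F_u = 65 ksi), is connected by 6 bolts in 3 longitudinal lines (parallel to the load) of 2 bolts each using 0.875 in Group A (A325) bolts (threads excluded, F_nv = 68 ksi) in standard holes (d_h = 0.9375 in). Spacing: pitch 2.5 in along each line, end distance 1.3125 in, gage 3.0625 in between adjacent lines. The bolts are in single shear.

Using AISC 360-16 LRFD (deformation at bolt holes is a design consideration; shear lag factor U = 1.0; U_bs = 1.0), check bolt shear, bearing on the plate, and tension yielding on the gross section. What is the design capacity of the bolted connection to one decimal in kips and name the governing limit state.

Bolt shear: A_b = π(0.875)²/4 = 0.60132 in². φR_n = 0.75 × 68 × 0.60132 × 6 × 1 = 184.0 kips.
Bearing (0.3125 in plate, F_u = 65 ksi): end bolts L_c = 1.3125 − 0.9375/2 = 0.84375, R_n = min(1.2×0.84375×0.3125×65, 2.4×0.875×0.3125×65) = 20.566 kips/bolt; interior L_c = 2.5 − 0.9375 = 1.5625, R_n = 38.086 kips/bolt. φR_n = 0.75 × (3×20.566 + 3×38.086) = 132.0 kips.
Tension yield (gross): A_g = 11.4375×0.3125 = 3.5742 in². φR_n = 0.90 × 50 × 3.5742 = 160.8 kips.
Governing: min(184.0, 132.0, 160.8) = 132.0 kips → bearing.

132.0 kips (bearing governs)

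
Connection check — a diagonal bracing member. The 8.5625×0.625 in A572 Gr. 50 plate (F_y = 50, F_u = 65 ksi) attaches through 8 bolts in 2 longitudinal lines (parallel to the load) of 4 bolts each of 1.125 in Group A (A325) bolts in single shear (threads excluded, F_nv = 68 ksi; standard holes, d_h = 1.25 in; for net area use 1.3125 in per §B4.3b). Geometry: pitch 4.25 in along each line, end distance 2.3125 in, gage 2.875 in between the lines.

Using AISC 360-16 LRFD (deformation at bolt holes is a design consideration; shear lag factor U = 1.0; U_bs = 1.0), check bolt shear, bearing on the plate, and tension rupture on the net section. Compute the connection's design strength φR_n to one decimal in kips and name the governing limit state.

Bolt shear: A_b = π(1.125)²/4 = 0.99402 in². φR_n = 0.75 × 68 × 0.99402 × 8 × 1 = 405.6 kips.
Bearing (0.625 in plate, F_u = 65 ksi): end bolts L_c = 2.3125 − 1.25/2 = 1.6875, R_n = min(1.2×1.6875×0.625×65, 2.4×1.125×0.625×65) = 82.266 kips/bolt; interior L_c = 4.25 − 1.25 = 3, R_n = 109.69 kips/bolt. φR_n = 0.75 × (2×82.266 + 6×109.69) = 617.0 kips.
Tension rupture (net): A_n = (8.5625 − 2×1.3125)×0.625 = 3.7109 in² (U = 1.0, A_e = A_n). φR_n = 0.75 × 65 × 3.7109 = 180.9 kips.
Governing: min(405.6, 617.0, 180.9) = 180.9 kips → net-section rupture.

180.9 kips (net-section rupture governs)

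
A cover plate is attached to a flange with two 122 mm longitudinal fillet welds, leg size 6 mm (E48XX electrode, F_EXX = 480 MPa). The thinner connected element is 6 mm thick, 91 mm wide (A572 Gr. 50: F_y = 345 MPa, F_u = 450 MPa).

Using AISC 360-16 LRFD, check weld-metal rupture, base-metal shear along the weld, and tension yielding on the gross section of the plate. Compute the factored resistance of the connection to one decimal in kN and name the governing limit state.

169.5 kN (gross-section yield governs)

Weld metal: throat = 0.707×6 = 4.242 mm, L = 2×122 = 244 mm. φR_n = 0.75 × 0.6 × 480 × 4.242 × 244 = 223.6 kN.
Base metal shear (6 mm plate): yield φR_n = 1.0×0.6×345×6×244 = 303.0 kN; rupture φR_n = 0.75×0.6×450×6×244 = 296.5 kN; take 296.5 kN (rupture).
Tension yield (gross): A_g = 91×6 = 546 mm². φR_n = 0.90 × 345 × 546 = 169.5 kN.
Governing: min(223.6, 296.5, 169.5) = 169.5 kN → gross-section yield.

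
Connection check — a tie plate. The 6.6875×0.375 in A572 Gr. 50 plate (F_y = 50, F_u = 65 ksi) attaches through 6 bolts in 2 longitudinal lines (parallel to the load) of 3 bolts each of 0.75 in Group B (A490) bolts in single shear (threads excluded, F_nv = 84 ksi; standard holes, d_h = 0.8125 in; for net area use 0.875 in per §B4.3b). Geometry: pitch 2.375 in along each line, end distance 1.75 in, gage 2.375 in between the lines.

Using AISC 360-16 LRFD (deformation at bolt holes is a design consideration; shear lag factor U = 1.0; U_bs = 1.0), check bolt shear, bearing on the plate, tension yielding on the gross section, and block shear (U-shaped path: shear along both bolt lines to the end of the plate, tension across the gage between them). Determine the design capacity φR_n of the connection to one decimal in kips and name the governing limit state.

112.9 kips (gross-section yield governs)

Bolt shear: A_b = π(0.75)²/4 = 0.44179 in². φR_n = 0.75 × 84 × 0.44179 × 6 × 1 = 167.0 kips.
Bearing (0.375 in plate, F_u = 65 ksi): end bolts L_c = 1.75 − 0.8125/2 = 1.34375, R_n = min(1.2×1.34375×0.375×65, 2.4×0.75×0.375×65) = 39.305 kips/bolt; interior L_c = 2.375 − 0.8125 = 1.5625, R_n = 43.875 kips/bolt. φR_n = 0.75 × (2×39.305 + 4×43.875) = 190.6 kips.
Tension yield (gross): A_g = 6.6875×0.375 = 2.5078 in². φR_n = 0.90 × 50 × 2.5078 = 112.9 kips.
Block shear: shear path 2×[1.75+2×2.375] = 2×6.5 in, A_gv = 4.875, A_nv = 2×(6.5 − 2.5×0.875)×0.375 = 3.2344 in²; tension across gage: (2.375 − 1×0.875)×0.375 = 0.5625 in². R_n = min(0.6×65×3.2344, 0.6×50×4.875) + 1.0×65×0.5625 = min(126.14, 146.25) + 36.563 = 162.7 kips. φR_n = 0.75 × 162.7 = 122.0 kips.
Governing: min(167.0, 190.6, 112.9, 122.0) = 112.9 kips → gross-section yield.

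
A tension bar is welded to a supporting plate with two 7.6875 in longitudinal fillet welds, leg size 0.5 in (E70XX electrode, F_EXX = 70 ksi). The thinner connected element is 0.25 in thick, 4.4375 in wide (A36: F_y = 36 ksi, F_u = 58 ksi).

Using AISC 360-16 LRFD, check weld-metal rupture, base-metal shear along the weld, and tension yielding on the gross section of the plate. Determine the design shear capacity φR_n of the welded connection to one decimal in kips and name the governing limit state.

35.9 kips (gross-section yield governs)

Weld metal: throat = 0.707×0.5 = 0.3535 in, L = 2×7.6875 = 15.375 in. φR_n = 0.75 × 0.6 × 70 × 0.3535 × 15.375 = 171.2 kips.
Base metal shear (0.25 in plate): yield φR_n = 1.0×0.6×36×0.25×15.375 = 83.0 kips; rupture φR_n = 0.75×0.6×58×0.25×15.375 = 100.3 kips; take 83.0 kips (yield).
Tension yield (gross): A_g = 4.4375×0.25 = 1.1094 in². φR_n = 0.90 × 36 × 1.1094 = 35.9 kips.
Governing: min(171.2, 83.0, 35.9) = 35.9 kips → gross-section yield.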